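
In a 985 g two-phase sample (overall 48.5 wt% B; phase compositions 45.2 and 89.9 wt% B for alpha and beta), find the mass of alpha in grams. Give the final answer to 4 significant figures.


f_alpha = (C_beta - C0) / (C_beta - C_alpha)
f_alpha = (89.9 - 48.5) / (89.9 - 45.2) = 0.926174
m_alpha = f_alpha * m_total = 0.926174 * 985 = 912.3 g


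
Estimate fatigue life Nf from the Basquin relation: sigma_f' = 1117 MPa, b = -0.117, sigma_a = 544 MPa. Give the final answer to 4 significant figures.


sigma_a = sigma_f' * (2*Nf)^b
2*Nf = (sigma_a / sigma_f')^(1/b)
2*Nf = (544 / 1117)^(1/-0.117)
2*Nf = 468.327
Nf = 234.2 cycles


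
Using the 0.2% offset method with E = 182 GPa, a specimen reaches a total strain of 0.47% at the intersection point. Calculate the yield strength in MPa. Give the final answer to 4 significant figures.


Offset strain = 0.002
Elastic strain at yield = total_strain - offset = 4.7e-03 - 0.002 = 2.7e-03
sigma_y = E * elastic_strain = 182000 * 2.7e-03
sigma_y = 491.4 MPa


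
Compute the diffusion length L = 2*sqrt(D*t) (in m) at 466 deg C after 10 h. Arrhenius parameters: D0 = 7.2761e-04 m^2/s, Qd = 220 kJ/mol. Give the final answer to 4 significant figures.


Step 1: D = D0 * exp(-Qd/(R*T))
T = 739.15 K
D = 7.2761e-04 * exp(-220e3 / (8.314 * 739.15)) = 2.06187e-19 m^2/s
Step 2: L = 2*sqrt(D*t)
t = 10 h = 36000 s
L = 2*sqrt(2.06187e-19 * 36000) = 1.723e-07 m


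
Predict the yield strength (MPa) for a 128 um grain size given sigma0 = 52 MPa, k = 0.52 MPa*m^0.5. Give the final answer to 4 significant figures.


sigma_y = sigma0 + k / sqrt(d)
d = 128 um = 1.28e-04 m
sigma_y = 52 + 0.52 / sqrt(1.28e-04)
sigma_y = 97.96 MPa


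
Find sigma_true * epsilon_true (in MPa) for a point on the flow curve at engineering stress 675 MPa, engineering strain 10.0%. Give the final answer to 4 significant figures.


sigma_true = sigma_eng * (1 + epsilon_eng)
sigma_true = 675 * (1 + 0.1) = 742.5 MPa
epsilon_true = ln(1 + epsilon_eng)
epsilon_true = ln(1 + 0.1) = 0.0953102
sigma_true * epsilon_true = 742.5 * 0.0953102 = 70.77 MPa


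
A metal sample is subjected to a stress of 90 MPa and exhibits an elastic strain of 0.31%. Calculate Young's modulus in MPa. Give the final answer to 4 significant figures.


E = sigma / epsilon
epsilon = 0.31% = 3.1e-03
E = 90 / 3.1e-03
E = 29030 MPa


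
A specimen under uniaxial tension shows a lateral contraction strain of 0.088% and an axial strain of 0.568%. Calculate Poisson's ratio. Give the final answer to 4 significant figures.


nu = -epsilon_lat / epsilon_axial
Lateral strain is contraction (negative), so using magnitudes:
nu = 0.088 / 0.568
nu = 0.1549


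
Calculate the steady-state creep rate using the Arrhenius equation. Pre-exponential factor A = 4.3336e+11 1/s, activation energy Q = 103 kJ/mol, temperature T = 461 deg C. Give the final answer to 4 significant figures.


rate = A * exp(-Q / (R*T))
T = 461 + 273.15 = 734.15 K
rate = 4.3336e+11 * exp(-103e3 / (8.314 * 734.15))
rate = 20330 1/s


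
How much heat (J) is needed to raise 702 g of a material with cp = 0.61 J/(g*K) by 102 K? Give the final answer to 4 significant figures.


Q = m * cp * dT
Q = 702 * 0.61 * 102
Q = 43680 J


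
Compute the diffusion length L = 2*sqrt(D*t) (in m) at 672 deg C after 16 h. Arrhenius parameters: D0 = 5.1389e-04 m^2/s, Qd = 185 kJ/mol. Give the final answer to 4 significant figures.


Step 1: D = D0 * exp(-Qd/(R*T))
T = 945.15 K
D = 5.1389e-04 * exp(-185e3 / (8.314 * 945.15)) = 3.06404e-14 m^2/s
Step 2: L = 2*sqrt(D*t)
t = 16 h = 57600 s
L = 2*sqrt(3.06404e-14 * 57600) = 8.402e-05 m


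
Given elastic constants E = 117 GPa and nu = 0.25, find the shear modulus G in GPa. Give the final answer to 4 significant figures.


G = E / (2*(1+nu))
G = 117 / (2*(1+0.25))
G = 46.8 GPa


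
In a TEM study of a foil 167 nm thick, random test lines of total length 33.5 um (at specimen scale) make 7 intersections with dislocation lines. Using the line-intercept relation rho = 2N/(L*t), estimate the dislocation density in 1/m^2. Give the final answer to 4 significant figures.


rho = 2N / (L * t)
L = 33.5 um = 3.35e-05 m, t = 167 nm = 1.67e-07 m
rho = 2 * 7 / (3.35e-05 * 1.67e-07)
rho = 2.502e+12 1/m^2


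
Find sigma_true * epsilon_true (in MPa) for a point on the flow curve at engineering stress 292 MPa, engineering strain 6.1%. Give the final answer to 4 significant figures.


sigma_true = sigma_eng * (1 + epsilon_eng)
sigma_true = 292 * (1 + 0.061) = 309.812 MPa
epsilon_true = ln(1 + epsilon_eng)
epsilon_true = ln(1 + 0.061) = 0.0592119
sigma_true * epsilon_true = 309.812 * 0.0592119 = 18.34 MPa


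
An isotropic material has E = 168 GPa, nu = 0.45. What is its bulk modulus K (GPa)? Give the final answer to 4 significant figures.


K = E / (3*(1-2*nu))
K = 168 / (3*(1-2*0.45))
K = 560 GPa


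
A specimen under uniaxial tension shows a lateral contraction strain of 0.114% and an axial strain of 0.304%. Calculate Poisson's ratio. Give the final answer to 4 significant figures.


nu = -epsilon_lat / epsilon_axial
Lateral strain is contraction (negative), so using magnitudes:
nu = 0.114 / 0.304
nu = 0.375


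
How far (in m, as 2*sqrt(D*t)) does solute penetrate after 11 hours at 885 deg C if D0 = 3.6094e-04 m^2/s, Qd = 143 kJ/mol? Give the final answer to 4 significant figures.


Step 1: D = D0 * exp(-Qd/(R*T))
T = 1158.15 K
D = 3.6094e-04 * exp(-143e3 / (8.314 * 1158.15)) = 1.28129e-10 m^2/s
Step 2: L = 2*sqrt(D*t)
t = 11 h = 39600 s
L = 2*sqrt(1.28129e-10 * 39600) = 4.505e-03 m


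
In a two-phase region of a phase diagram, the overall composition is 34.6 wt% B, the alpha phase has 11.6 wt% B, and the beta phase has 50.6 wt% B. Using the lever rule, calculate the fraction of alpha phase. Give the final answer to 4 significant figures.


f_alpha = (C_beta - C0) / (C_beta - C_alpha)
f_alpha = (50.6 - 34.6) / (50.6 - 11.6)
f_alpha = 0.4103


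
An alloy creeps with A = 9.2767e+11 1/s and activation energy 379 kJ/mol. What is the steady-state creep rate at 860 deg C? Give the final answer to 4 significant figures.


rate = A * exp(-Q / (R*T))
T = 860 + 273.15 = 1133.15 K
rate = 9.2767e+11 * exp(-379e3 / (8.314 * 1133.15))
rate = 3.134e-06 1/s


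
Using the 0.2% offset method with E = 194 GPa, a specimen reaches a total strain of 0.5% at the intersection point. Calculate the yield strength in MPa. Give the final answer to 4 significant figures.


Offset strain = 0.002
Elastic strain at yield = total_strain - offset = 5e-03 - 0.002 = 3e-03
sigma_y = E * elastic_strain = 194000 * 3e-03
sigma_y = 582 MPa


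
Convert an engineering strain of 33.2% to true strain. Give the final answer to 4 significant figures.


epsilon_true = ln(1 + epsilon_eng)
epsilon_true = ln(1 + 0.332)
epsilon_true = 0.2867


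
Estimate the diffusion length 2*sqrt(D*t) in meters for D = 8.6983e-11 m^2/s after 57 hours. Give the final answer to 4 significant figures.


t = 57 hr = 205200 s
Diffusion length = 2*sqrt(D*t)
= 2*sqrt(8.6983e-11 * 205200)
= 8.45e-03 m


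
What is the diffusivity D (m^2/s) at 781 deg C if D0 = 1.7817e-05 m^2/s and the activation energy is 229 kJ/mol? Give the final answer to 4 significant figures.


D = D0 * exp(-Qd / (R*T))
T = 1054.15 K
D = 1.7817e-05 * exp(-229e3 / (8.314 * 1054.15))
D = 8.001e-17 m^2/s


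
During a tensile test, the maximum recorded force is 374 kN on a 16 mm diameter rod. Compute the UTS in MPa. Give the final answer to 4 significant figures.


A0 = pi*(d/2)^2 = pi*(16/2)^2 = 201.062 mm^2
UTS = F_max / A0 = 374*1000 / 201.062
UTS = 1860 MPa


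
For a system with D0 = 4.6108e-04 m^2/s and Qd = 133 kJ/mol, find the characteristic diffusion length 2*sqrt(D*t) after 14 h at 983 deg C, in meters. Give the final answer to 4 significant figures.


Step 1: D = D0 * exp(-Qd/(R*T))
T = 1256.15 K
D = 4.6108e-04 * exp(-133e3 / (8.314 * 1256.15)) = 1.35838e-09 m^2/s
Step 2: L = 2*sqrt(D*t)
t = 14 h = 50400 s
L = 2*sqrt(1.35838e-09 * 50400) = 0.01655 m


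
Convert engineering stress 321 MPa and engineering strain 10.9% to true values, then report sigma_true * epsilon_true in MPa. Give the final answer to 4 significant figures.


sigma_true = sigma_eng * (1 + epsilon_eng)
sigma_true = 321 * (1 + 0.109) = 355.989 MPa
epsilon_true = ln(1 + epsilon_eng)
epsilon_true = ln(1 + 0.109) = 0.103459
sigma_true * epsilon_true = 355.989 * 0.103459 = 36.83 MPa


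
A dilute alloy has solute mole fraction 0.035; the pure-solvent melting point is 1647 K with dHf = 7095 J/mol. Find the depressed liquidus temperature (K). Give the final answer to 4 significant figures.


dT = R*Tm^2*x / dHf
dT = 8.314 * 1647^2 * 0.035 / 7095
dT = 111.253 K
T_new = 1647 - 111.253 = 1536 K


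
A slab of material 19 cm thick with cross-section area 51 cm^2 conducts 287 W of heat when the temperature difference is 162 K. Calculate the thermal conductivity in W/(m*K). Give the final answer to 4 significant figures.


k = Q*L / (A*dT)
L = 0.19 m, A = 5.1e-03 m^2
k = 287 * 0.19 / (5.1e-03 * 162)
k = 66 W/(m*K)


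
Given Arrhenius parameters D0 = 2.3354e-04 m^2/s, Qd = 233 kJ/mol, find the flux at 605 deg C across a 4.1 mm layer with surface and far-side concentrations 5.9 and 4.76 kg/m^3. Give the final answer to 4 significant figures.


Step 1: D = D0 * exp(-Qd/(R*T))
T = 605 + 273.15 = 878.15 K
D = 2.3354e-04 * exp(-233e3 / (8.314 * 878.15)) = 3.22416e-18 m^2/s
Step 2: J = D * (C1 - C2) / dx
J = 3.22416e-18 * (5.9 - 4.76) / 4.1e-03
J = 8.965e-16 kg/(m^2*s)


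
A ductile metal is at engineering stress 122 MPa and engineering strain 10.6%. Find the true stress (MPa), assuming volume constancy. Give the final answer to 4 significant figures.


sigma_true = sigma_eng * (1 + epsilon_eng)
sigma_true = 122 * (1 + 0.106)
sigma_true = 134.9 MPa


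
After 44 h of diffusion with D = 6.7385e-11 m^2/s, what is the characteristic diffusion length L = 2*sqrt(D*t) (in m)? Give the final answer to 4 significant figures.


t = 44 hr = 158400 s
Diffusion length = 2*sqrt(D*t)
= 2*sqrt(6.7385e-11 * 158400)
= 6.534e-03 m


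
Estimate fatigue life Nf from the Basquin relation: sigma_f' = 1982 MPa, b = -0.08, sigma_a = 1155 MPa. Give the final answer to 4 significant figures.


sigma_a = sigma_f' * (2*Nf)^b
2*Nf = (sigma_a / sigma_f')^(1/b)
2*Nf = (1155 / 1982)^(1/-0.08)
2*Nf = 854.124
Nf = 427.1 cycles


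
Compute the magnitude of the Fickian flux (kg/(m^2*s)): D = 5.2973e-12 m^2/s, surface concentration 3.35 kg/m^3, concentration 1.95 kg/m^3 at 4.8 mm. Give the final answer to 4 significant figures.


J = -D * (dC/dx) = D * (C1 - C2) / dx
J = 5.2973e-12 * (3.35 - 1.95) / 4.8e-03
J = 1.545e-09 kg/(m^2*s)


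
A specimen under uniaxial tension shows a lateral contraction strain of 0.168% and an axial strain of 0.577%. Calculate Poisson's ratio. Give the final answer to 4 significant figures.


nu = -epsilon_lat / epsilon_axial
Lateral strain is contraction (negative), so using magnitudes:
nu = 0.168 / 0.577
nu = 0.2912


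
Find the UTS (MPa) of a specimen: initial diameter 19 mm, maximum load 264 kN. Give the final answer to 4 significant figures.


A0 = pi*(d/2)^2 = pi*(19/2)^2 = 283.529 mm^2
UTS = F_max / A0 = 264*1000 / 283.529
UTS = 931.1 MPa


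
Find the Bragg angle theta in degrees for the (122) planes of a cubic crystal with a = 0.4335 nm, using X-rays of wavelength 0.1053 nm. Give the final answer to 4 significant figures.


d = a / sqrt(h^2+k^2+l^2)
d = 0.4335 / sqrt(9) = 0.1445 nm
lambda = 2*d*sin(theta)  =>  sin(theta) = lambda / (2*d)
sin(theta) = 0.1053 / (2 * 0.1445) = 0.36436
theta = 21.37 deg


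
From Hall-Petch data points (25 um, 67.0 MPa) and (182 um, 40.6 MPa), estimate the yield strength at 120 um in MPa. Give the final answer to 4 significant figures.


sigma_y = sigma0 + k / sqrt(d)
1/sqrt(d1) = 1/sqrt(2.5e-05) = 200;  1/sqrt(d2) = 74.1249
k = (sigma1 - sigma2) / (1/sqrt(d1) - 1/sqrt(d2)) = (67.0 - 40.6) / (200 - 74.1249) = 0.209732 MPa*m^0.5
sigma0 = sigma1 - k/sqrt(d1) = 67.0 - 0.209732*200 = 25.0536 MPa
sigma_y(d3) = 25.0536 + 0.209732 / sqrt(1.2e-04) = 44.2 MPa


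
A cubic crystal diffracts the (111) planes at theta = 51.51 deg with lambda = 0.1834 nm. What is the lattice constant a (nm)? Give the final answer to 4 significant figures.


d = lambda / (2*sin(theta))
d = 0.1834 / (2*sin(51.51 deg))
d = 0.117156 nm
a = d * sqrt(h^2+k^2+l^2) = 0.117156 * sqrt(3)
a = 0.2029 nm


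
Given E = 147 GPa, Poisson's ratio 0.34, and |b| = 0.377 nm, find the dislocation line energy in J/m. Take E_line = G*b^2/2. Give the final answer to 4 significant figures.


Step 1: G = E / (2*(1+nu))
G = 147 / (2*(1+0.34)) = 54.8507 GPa = 5.48507e+10 Pa
Step 2: E_line = G*b^2/2
b = 0.377 nm = 3.77e-10 m
E_line = 0.5 * 5.48507e+10 * (3.77e-10)^2 = 3.898e-09 J/m


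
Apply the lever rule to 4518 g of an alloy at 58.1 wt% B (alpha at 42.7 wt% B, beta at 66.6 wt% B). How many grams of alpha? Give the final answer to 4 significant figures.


f_alpha = (C_beta - C0) / (C_beta - C_alpha)
f_alpha = (66.6 - 58.1) / (66.6 - 42.7) = 0.355649
m_alpha = f_alpha * m_total = 0.355649 * 4518 = 1607 g


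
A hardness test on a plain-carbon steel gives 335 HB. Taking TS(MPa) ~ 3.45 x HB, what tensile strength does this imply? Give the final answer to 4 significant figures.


TS (MPa) = 3.45 * HB
TS = 3.45 * 335
TS = 1156 MPa


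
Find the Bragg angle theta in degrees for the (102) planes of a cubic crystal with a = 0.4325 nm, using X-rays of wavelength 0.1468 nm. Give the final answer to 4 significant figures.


d = a / sqrt(h^2+k^2+l^2)
d = 0.4325 / sqrt(5) = 0.19342 nm
lambda = 2*d*sin(theta)  =>  sin(theta) = lambda / (2*d)
sin(theta) = 0.1468 / (2 * 0.19342) = 0.379485
theta = 22.3 deg


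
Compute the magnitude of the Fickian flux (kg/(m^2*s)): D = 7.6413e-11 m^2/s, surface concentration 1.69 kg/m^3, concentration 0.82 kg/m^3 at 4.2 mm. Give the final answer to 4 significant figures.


J = -D * (dC/dx) = D * (C1 - C2) / dx
J = 7.6413e-11 * (1.69 - 0.82) / 4.2e-03
J = 1.583e-08 kg/(m^2*s)


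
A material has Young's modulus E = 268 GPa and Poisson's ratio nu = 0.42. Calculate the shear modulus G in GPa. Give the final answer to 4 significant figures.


G = E / (2*(1+nu))
G = 268 / (2*(1+0.42))
G = 94.37 GPa


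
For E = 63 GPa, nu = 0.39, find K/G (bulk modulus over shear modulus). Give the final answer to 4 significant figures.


G = E / (2*(1+nu))
G = 63 / (2*(1+0.39)) = 22.6619 GPa
K = E / (3*(1-2*nu))
K = 63 / (3*(1-2*0.39)) = 95.4545 GPa
K/G = 95.4545 / 22.6619 = 4.212


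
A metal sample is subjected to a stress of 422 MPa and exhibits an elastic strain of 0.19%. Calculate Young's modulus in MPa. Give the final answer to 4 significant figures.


E = sigma / epsilon
epsilon = 0.19% = 1.9e-03
E = 422 / 1.9e-03
E = 222100 MPa


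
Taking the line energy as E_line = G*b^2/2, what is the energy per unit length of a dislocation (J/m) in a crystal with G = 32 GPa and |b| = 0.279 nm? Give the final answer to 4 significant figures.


E = G*b^2/2
b = 0.279 nm = 2.79e-10 m
G = 32 GPa = 3.2e+10 Pa
E = 0.5 * 3.2e+10 * (2.79e-10)^2
E = 1.245e-09 J/m


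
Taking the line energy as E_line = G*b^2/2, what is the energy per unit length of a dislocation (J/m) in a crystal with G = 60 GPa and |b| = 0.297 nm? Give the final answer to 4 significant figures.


E = G*b^2/2
b = 0.297 nm = 2.97e-10 m
G = 60 GPa = 6e+10 Pa
E = 0.5 * 6e+10 * (2.97e-10)^2
E = 2.646e-09 J/m


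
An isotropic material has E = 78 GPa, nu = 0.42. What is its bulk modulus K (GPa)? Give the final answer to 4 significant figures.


K = E / (3*(1-2*nu))
K = 78 / (3*(1-2*0.42))
K = 162.5 GPa


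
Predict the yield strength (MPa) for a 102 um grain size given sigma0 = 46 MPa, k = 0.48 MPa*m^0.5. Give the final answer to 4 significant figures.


sigma_y = sigma0 + k / sqrt(d)
d = 102 um = 1.02e-04 m
sigma_y = 46 + 0.48 / sqrt(1.02e-04)
sigma_y = 93.53 MPa


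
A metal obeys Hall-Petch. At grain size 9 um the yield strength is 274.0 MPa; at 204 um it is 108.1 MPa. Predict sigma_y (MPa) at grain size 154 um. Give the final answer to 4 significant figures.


sigma_y = sigma0 + k / sqrt(d)
1/sqrt(d1) = 1/sqrt(9e-06) = 333.333;  1/sqrt(d2) = 70.014
k = (sigma1 - sigma2) / (1/sqrt(d1) - 1/sqrt(d2)) = (274.0 - 108.1) / (333.333 - 70.014) = 0.630034 MPa*m^0.5
sigma0 = sigma1 - k/sqrt(d1) = 274.0 - 0.630034*333.333 = 63.9888 MPa
sigma_y(d3) = 63.9888 + 0.630034 / sqrt(1.54e-04) = 114.8 MPa


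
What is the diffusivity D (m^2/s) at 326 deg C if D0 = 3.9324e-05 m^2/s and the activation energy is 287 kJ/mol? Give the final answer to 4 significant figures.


D = D0 * exp(-Qd / (R*T))
T = 599.15 K
D = 3.9324e-05 * exp(-287e3 / (8.314 * 599.15))
D = 3.739e-30 m^2/s


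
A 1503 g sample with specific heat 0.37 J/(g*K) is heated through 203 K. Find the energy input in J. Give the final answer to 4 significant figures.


Q = m * cp * dT
Q = 1503 * 0.37 * 203
Q = 112900 J


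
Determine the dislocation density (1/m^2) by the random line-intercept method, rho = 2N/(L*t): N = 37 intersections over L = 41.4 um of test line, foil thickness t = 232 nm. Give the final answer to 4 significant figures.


rho = 2N / (L * t)
L = 41.4 um = 4.14e-05 m, t = 232 nm = 2.32e-07 m
rho = 2 * 37 / (4.14e-05 * 2.32e-07)
rho = 7.704e+12 1/m^2


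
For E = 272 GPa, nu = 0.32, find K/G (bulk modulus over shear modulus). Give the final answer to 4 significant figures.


G = E / (2*(1+nu))
G = 272 / (2*(1+0.32)) = 103.03 GPa
K = E / (3*(1-2*nu))
K = 272 / (3*(1-2*0.32)) = 251.852 GPa
K/G = 251.852 / 103.03 = 2.444


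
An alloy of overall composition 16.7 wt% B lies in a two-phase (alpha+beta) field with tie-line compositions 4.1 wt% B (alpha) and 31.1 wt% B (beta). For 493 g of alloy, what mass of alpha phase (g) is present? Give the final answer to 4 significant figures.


f_alpha = (C_beta - C0) / (C_beta - C_alpha)
f_alpha = (31.1 - 16.7) / (31.1 - 4.1) = 0.533333
m_alpha = f_alpha * m_total = 0.533333 * 493 = 262.9 g


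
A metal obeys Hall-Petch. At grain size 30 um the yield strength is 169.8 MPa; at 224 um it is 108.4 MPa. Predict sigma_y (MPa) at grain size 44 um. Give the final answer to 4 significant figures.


sigma_y = sigma0 + k / sqrt(d)
1/sqrt(d1) = 1/sqrt(3e-05) = 182.574;  1/sqrt(d2) = 66.8153
k = (sigma1 - sigma2) / (1/sqrt(d1) - 1/sqrt(d2)) = (169.8 - 108.4) / (182.574 - 66.8153) = 0.530413 MPa*m^0.5
sigma0 = sigma1 - k/sqrt(d1) = 169.8 - 0.530413*182.574 = 72.9603 MPa
sigma_y(d3) = 72.9603 + 0.530413 / sqrt(4.4e-05) = 152.9 MPa


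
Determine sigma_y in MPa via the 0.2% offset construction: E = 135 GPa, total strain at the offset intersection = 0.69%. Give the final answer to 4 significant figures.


Offset strain = 0.002
Elastic strain at yield = total_strain - offset = 6.9e-03 - 0.002 = 4.9e-03
sigma_y = E * elastic_strain = 135000 * 4.9e-03
sigma_y = 661.5 MPa


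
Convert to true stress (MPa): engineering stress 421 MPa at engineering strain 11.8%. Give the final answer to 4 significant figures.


sigma_true = sigma_eng * (1 + epsilon_eng)
sigma_true = 421 * (1 + 0.118)
sigma_true = 470.7 MPa


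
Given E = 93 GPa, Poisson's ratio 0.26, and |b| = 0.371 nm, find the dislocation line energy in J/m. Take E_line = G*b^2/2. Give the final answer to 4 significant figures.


Step 1: G = E / (2*(1+nu))
G = 93 / (2*(1+0.26)) = 36.9048 GPa = 3.69048e+10 Pa
Step 2: E_line = G*b^2/2
b = 0.371 nm = 3.71e-10 m
E_line = 0.5 * 3.69048e+10 * (3.71e-10)^2 = 2.54e-09 J/m


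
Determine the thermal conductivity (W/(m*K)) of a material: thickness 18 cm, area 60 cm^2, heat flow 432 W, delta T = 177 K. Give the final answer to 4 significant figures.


k = Q*L / (A*dT)
L = 0.18 m, A = 6e-03 m^2
k = 432 * 0.18 / (6e-03 * 177)
k = 73.22 W/(m*K)


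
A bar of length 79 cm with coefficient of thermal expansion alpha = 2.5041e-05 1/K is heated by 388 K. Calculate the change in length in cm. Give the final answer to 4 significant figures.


dL = L0 * alpha * dT
dL = 79 * 2.5041e-05 * 388
dL = 0.7676 cm


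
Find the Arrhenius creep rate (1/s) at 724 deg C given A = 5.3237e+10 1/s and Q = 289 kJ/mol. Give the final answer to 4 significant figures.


rate = A * exp(-Q / (R*T))
T = 724 + 273.15 = 997.15 K
rate = 5.3237e+10 * exp(-289e3 / (8.314 * 997.15))
rate = 3.861e-05 1/s


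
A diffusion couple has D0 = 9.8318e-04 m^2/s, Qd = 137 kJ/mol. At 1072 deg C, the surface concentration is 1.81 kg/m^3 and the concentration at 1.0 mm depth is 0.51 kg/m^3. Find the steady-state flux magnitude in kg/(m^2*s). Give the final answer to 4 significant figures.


Step 1: D = D0 * exp(-Qd/(R*T))
T = 1072 + 273.15 = 1345.15 K
D = 9.8318e-04 * exp(-137e3 / (8.314 * 1345.15)) = 4.70414e-09 m^2/s
Step 2: J = D * (C1 - C2) / dx
J = 4.70414e-09 * (1.81 - 0.51) / 1e-03
J = 6.115e-06 kg/(m^2*s)


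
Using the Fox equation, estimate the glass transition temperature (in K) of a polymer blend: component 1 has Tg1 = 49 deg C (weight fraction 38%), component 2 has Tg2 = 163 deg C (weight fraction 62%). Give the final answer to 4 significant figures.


1/Tg = w1/Tg1 + w2/Tg2 (in Kelvin)
Tg1 = 322.15 K, Tg2 = 436.15 K
1/Tg = 0.38/322.15 + 0.62/436.15
Tg = 384.5 K


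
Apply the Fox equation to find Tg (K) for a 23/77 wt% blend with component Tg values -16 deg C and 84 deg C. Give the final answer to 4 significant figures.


1/Tg = w1/Tg1 + w2/Tg2 (in Kelvin)
Tg1 = 257.15 K, Tg2 = 357.15 K
1/Tg = 0.23/257.15 + 0.77/357.15
Tg = 327.8 K


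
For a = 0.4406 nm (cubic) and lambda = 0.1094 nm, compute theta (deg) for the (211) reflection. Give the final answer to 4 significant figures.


d = a / sqrt(h^2+k^2+l^2)
d = 0.4406 / sqrt(6) = 0.179874 nm
lambda = 2*d*sin(theta)  =>  sin(theta) = lambda / (2*d)
sin(theta) = 0.1094 / (2 * 0.179874) = 0.304101
theta = 17.7 deg


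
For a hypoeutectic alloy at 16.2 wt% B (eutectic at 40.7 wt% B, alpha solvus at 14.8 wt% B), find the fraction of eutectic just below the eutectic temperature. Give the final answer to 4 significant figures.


f_primary = (C_e - C0) / (C_e - C_alpha_max)
f_primary = (40.7 - 16.2) / (40.7 - 14.8)
f_primary = 0.945946
f_eutectic = 1 - 0.945946 = 0.05405


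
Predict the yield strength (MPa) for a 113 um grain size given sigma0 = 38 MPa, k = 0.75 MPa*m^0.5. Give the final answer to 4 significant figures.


sigma_y = sigma0 + k / sqrt(d)
d = 113 um = 1.13e-04 m
sigma_y = 38 + 0.75 / sqrt(1.13e-04)
sigma_y = 108.6 MPa


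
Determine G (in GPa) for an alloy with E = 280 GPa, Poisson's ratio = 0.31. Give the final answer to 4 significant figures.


G = E / (2*(1+nu))
G = 280 / (2*(1+0.31))
G = 106.9 GPa


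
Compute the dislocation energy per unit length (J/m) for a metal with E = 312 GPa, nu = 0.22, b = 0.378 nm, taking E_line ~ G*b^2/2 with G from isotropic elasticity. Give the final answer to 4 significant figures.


Step 1: G = E / (2*(1+nu))
G = 312 / (2*(1+0.22)) = 127.869 GPa = 1.27869e+11 Pa
Step 2: E_line = G*b^2/2
b = 0.378 nm = 3.78e-10 m
E_line = 0.5 * 1.27869e+11 * (3.78e-10)^2 = 9.135e-09 J/m


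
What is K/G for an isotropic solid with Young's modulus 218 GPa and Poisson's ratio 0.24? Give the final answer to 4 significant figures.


G = E / (2*(1+nu))
G = 218 / (2*(1+0.24)) = 87.9032 GPa
K = E / (3*(1-2*nu))
K = 218 / (3*(1-2*0.24)) = 139.744 GPa
K/G = 139.744 / 87.9032 = 1.59


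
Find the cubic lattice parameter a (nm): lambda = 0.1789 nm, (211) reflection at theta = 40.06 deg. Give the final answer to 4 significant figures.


d = lambda / (2*sin(theta))
d = 0.1789 / (2*sin(40.06 deg))
d = 0.138986 nm
a = d * sqrt(h^2+k^2+l^2) = 0.138986 * sqrt(6)
a = 0.3404 nm


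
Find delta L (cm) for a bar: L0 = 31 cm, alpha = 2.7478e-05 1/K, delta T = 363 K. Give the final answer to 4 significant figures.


dL = L0 * alpha * dT
dL = 31 * 2.7478e-05 * 363
dL = 0.3092 cm


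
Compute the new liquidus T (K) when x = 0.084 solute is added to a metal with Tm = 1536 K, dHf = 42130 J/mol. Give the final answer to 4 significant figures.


dT = R*Tm^2*x / dHf
dT = 8.314 * 1536^2 * 0.084 / 42130
dT = 39.1093 K
T_new = 1536 - 39.1093 = 1497 K


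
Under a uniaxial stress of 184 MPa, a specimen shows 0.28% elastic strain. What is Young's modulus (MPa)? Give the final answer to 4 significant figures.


E = sigma / epsilon
epsilon = 0.28% = 2.8e-03
E = 184 / 2.8e-03
E = 65710 MPa


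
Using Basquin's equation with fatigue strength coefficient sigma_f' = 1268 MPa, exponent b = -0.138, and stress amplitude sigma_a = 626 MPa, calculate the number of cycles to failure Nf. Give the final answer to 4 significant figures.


sigma_a = sigma_f' * (2*Nf)^b
2*Nf = (sigma_a / sigma_f')^(1/b)
2*Nf = (626 / 1268)^(1/-0.138)
2*Nf = 166.472
Nf = 83.24 cycles


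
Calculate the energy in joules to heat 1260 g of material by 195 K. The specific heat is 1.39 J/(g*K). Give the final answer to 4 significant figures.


Q = m * cp * dT
Q = 1260 * 1.39 * 195
Q = 341500 J


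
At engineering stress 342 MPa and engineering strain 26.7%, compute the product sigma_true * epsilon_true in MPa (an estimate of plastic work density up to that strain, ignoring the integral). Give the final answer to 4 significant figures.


sigma_true = sigma_eng * (1 + epsilon_eng)
sigma_true = 342 * (1 + 0.267) = 433.314 MPa
epsilon_true = ln(1 + epsilon_eng)
epsilon_true = ln(1 + 0.267) = 0.236652
sigma_true * epsilon_true = 433.314 * 0.236652 = 102.5 MPa


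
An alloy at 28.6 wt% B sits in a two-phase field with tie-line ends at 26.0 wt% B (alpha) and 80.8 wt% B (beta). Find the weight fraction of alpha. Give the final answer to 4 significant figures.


f_alpha = (C_beta - C0) / (C_beta - C_alpha)
f_alpha = (80.8 - 28.6) / (80.8 - 26.0)
f_alpha = 0.9526


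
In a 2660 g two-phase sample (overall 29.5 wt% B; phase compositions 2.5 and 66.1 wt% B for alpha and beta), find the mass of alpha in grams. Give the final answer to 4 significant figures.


f_alpha = (C_beta - C0) / (C_beta - C_alpha)
f_alpha = (66.1 - 29.5) / (66.1 - 2.5) = 0.575472
m_alpha = f_alpha * m_total = 0.575472 * 2660 = 1531 g


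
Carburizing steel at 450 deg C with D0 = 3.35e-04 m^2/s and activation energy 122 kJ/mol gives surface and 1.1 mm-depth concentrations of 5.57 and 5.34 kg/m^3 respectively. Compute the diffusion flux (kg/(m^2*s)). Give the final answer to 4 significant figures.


Step 1: D = D0 * exp(-Qd/(R*T))
T = 450 + 273.15 = 723.15 K
D = 3.35e-04 * exp(-122e3 / (8.314 * 723.15)) = 5.15716e-13 m^2/s
Step 2: J = D * (C1 - C2) / dx
J = 5.15716e-13 * (5.57 - 5.34) / 1.1e-03
J = 1.078e-10 kg/(m^2*s)


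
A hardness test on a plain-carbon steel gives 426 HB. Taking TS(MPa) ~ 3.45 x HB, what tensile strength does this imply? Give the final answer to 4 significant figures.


TS (MPa) = 3.45 * HB
TS = 3.45 * 426
TS = 1470 MPa


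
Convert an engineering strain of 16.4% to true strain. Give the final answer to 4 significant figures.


epsilon_true = ln(1 + epsilon_eng)
epsilon_true = ln(1 + 0.164)
epsilon_true = 0.1519


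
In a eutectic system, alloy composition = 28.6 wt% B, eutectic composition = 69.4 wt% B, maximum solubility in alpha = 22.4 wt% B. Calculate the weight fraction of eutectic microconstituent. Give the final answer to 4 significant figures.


f_primary = (C_e - C0) / (C_e - C_alpha_max)
f_primary = (69.4 - 28.6) / (69.4 - 22.4)
f_primary = 0.868085
f_eutectic = 1 - 0.868085 = 0.1319


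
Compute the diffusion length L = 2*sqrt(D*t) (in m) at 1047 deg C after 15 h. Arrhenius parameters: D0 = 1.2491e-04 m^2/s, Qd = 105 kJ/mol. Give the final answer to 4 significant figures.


Step 1: D = D0 * exp(-Qd/(R*T))
T = 1320.15 K
D = 1.2491e-04 * exp(-105e3 / (8.314 * 1320.15)) = 8.74764e-09 m^2/s
Step 2: L = 2*sqrt(D*t)
t = 15 h = 54000 s
L = 2*sqrt(8.74764e-09 * 54000) = 0.04347 m


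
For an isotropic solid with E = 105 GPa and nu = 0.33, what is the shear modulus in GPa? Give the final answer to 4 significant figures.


G = E / (2*(1+nu))
G = 105 / (2*(1+0.33))
G = 39.47 GPa


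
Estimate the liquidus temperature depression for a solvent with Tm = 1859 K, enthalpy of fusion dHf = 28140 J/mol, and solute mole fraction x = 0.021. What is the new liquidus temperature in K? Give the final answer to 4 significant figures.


dT = R*Tm^2*x / dHf
dT = 8.314 * 1859^2 * 0.021 / 28140
dT = 21.4419 K
T_new = 1859 - 21.4419 = 1838 K


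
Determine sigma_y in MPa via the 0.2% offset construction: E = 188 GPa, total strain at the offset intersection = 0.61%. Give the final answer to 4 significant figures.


Offset strain = 0.002
Elastic strain at yield = total_strain - offset = 6.1e-03 - 0.002 = 4.1e-03
sigma_y = E * elastic_strain = 188000 * 4.1e-03
sigma_y = 770.8 MPa


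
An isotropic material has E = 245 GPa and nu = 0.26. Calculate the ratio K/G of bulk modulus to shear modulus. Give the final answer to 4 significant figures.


G = E / (2*(1+nu))
G = 245 / (2*(1+0.26)) = 97.2222 GPa
K = E / (3*(1-2*nu))
K = 245 / (3*(1-2*0.26)) = 170.139 GPa
K/G = 170.139 / 97.2222 = 1.75


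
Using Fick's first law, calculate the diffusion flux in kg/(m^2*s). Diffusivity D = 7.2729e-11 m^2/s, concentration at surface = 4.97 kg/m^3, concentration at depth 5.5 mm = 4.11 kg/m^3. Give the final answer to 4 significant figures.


J = -D * (dC/dx) = D * (C1 - C2) / dx
J = 7.2729e-11 * (4.97 - 4.11) / 5.5e-03
J = 1.137e-08 kg/(m^2*s)


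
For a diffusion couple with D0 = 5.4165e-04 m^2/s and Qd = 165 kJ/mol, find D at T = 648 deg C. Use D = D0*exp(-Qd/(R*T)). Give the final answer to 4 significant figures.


D = D0 * exp(-Qd / (R*T))
T = 921.15 K
D = 5.4165e-04 * exp(-165e3 / (8.314 * 921.15))
D = 2.382e-13 m^2/s


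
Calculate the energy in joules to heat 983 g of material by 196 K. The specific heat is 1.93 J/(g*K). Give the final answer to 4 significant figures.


Q = m * cp * dT
Q = 983 * 1.93 * 196
Q = 371800 J


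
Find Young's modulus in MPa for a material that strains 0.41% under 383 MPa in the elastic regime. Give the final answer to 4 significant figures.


E = sigma / epsilon
epsilon = 0.41% = 4.1e-03
E = 383 / 4.1e-03
E = 93410 MPa


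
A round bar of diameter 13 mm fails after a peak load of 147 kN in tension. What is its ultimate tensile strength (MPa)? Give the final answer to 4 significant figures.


A0 = pi*(d/2)^2 = pi*(13/2)^2 = 132.732 mm^2
UTS = F_max / A0 = 147*1000 / 132.732
UTS = 1107 MPa


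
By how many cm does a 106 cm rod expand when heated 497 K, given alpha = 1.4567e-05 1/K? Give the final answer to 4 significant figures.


dL = L0 * alpha * dT
dL = 106 * 1.4567e-05 * 497
dL = 0.7674 cm


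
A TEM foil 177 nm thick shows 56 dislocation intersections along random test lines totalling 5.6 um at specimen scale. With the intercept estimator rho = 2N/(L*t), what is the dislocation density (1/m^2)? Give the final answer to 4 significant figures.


rho = 2N / (L * t)
L = 5.6 um = 5.6e-06 m, t = 177 nm = 1.77e-07 m
rho = 2 * 56 / (5.6e-06 * 1.77e-07)
rho = 1.13e+14 1/m^2


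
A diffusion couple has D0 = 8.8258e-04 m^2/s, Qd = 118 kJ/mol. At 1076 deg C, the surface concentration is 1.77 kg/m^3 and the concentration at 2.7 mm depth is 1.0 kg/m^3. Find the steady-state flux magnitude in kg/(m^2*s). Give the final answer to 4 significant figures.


Step 1: D = D0 * exp(-Qd/(R*T))
T = 1076 + 273.15 = 1349.15 K
D = 8.8258e-04 * exp(-118e3 / (8.314 * 1349.15)) = 2.38242e-08 m^2/s
Step 2: J = D * (C1 - C2) / dx
J = 2.38242e-08 * (1.77 - 1.0) / 2.7e-03
J = 6.794e-06 kg/(m^2*s)


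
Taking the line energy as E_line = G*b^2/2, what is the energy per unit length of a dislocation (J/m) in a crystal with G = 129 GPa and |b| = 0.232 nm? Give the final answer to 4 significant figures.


E = G*b^2/2
b = 0.232 nm = 2.32e-10 m
G = 129 GPa = 1.29e+11 Pa
E = 0.5 * 1.29e+11 * (2.32e-10)^2
E = 3.472e-09 J/m


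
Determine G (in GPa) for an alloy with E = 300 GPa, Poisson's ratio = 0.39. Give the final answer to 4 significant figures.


G = E / (2*(1+nu))
G = 300 / (2*(1+0.39))
G = 107.9 GPa


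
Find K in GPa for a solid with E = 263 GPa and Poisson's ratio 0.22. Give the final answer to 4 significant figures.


K = E / (3*(1-2*nu))
K = 263 / (3*(1-2*0.22))
K = 156.5 GPa


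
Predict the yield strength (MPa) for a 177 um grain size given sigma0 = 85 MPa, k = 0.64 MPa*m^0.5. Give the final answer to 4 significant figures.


sigma_y = sigma0 + k / sqrt(d)
d = 177 um = 1.77e-04 m
sigma_y = 85 + 0.64 / sqrt(1.77e-04)
sigma_y = 133.1 MPa


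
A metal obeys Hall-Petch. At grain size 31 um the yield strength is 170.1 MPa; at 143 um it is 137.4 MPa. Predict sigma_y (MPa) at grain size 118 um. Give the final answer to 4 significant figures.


sigma_y = sigma0 + k / sqrt(d)
1/sqrt(d1) = 1/sqrt(3.1e-05) = 179.605;  1/sqrt(d2) = 83.6242
k = (sigma1 - sigma2) / (1/sqrt(d1) - 1/sqrt(d2)) = (170.1 - 137.4) / (179.605 - 83.6242) = 0.340692 MPa*m^0.5
sigma0 = sigma1 - k/sqrt(d1) = 170.1 - 0.340692*179.605 = 108.91 MPa
sigma_y(d3) = 108.91 + 0.340692 / sqrt(1.18e-04) = 140.3 MPa


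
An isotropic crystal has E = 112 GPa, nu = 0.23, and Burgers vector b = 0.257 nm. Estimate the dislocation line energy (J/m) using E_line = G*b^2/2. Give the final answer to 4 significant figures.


Step 1: G = E / (2*(1+nu))
G = 112 / (2*(1+0.23)) = 45.5285 GPa = 4.55285e+10 Pa
Step 2: E_line = G*b^2/2
b = 0.257 nm = 2.57e-10 m
E_line = 0.5 * 4.55285e+10 * (2.57e-10)^2 = 1.504e-09 J/m


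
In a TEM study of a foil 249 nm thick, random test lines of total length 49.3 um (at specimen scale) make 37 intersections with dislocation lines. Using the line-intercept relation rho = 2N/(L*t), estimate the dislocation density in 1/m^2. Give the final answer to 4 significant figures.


rho = 2N / (L * t)
L = 49.3 um = 4.93e-05 m, t = 249 nm = 2.49e-07 m
rho = 2 * 37 / (4.93e-05 * 2.49e-07)
rho = 6.028e+12 1/m^2


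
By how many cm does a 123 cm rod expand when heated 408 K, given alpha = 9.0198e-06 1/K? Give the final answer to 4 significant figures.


dL = L0 * alpha * dT
dL = 123 * 9.0198e-06 * 408
dL = 0.4526 cm


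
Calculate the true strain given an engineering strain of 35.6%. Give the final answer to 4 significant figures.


epsilon_true = ln(1 + epsilon_eng)
epsilon_true = ln(1 + 0.356)
epsilon_true = 0.3045


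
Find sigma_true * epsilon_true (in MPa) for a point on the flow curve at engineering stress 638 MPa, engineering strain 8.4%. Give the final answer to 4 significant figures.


sigma_true = sigma_eng * (1 + epsilon_eng)
sigma_true = 638 * (1 + 0.084) = 691.592 MPa
epsilon_true = ln(1 + epsilon_eng)
epsilon_true = ln(1 + 0.084) = 0.0806579
sigma_true * epsilon_true = 691.592 * 0.0806579 = 55.78 MPa


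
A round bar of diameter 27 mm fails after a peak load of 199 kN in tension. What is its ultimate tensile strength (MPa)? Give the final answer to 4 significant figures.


A0 = pi*(d/2)^2 = pi*(27/2)^2 = 572.555 mm^2
UTS = F_max / A0 = 199*1000 / 572.555
UTS = 347.6 MPa


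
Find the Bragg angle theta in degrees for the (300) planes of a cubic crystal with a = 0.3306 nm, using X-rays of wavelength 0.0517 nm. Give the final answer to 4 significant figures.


d = a / sqrt(h^2+k^2+l^2)
d = 0.3306 / sqrt(9) = 0.1102 nm
lambda = 2*d*sin(theta)  =>  sin(theta) = lambda / (2*d)
sin(theta) = 0.0517 / (2 * 0.1102) = 0.234574
theta = 13.57 deg


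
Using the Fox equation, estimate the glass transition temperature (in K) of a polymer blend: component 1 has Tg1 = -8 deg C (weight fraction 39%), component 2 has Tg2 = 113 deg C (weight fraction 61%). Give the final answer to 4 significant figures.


1/Tg = w1/Tg1 + w2/Tg2 (in Kelvin)
Tg1 = 265.15 K, Tg2 = 386.15 K
1/Tg = 0.39/265.15 + 0.61/386.15
Tg = 327.8 K


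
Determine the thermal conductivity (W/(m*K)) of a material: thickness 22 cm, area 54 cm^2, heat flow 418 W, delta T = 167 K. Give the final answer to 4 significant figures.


k = Q*L / (A*dT)
L = 0.22 m, A = 5.4e-03 m^2
k = 418 * 0.22 / (5.4e-03 * 167)
k = 102 W/(m*K)


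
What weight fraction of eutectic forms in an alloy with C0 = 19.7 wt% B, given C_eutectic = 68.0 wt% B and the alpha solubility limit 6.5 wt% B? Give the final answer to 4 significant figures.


f_primary = (C_e - C0) / (C_e - C_alpha_max)
f_primary = (68.0 - 19.7) / (68.0 - 6.5)
f_primary = 0.785366
f_eutectic = 1 - 0.785366 = 0.2146


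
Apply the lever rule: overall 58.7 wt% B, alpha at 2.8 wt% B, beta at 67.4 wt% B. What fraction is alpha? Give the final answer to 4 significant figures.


f_alpha = (C_beta - C0) / (C_beta - C_alpha)
f_alpha = (67.4 - 58.7) / (67.4 - 2.8)
f_alpha = 0.1347


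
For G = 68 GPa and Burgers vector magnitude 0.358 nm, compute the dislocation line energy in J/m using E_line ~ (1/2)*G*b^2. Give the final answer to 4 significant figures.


E = G*b^2/2
b = 0.358 nm = 3.58e-10 m
G = 68 GPa = 6.8e+10 Pa
E = 0.5 * 6.8e+10 * (3.58e-10)^2
E = 4.358e-09 J/m


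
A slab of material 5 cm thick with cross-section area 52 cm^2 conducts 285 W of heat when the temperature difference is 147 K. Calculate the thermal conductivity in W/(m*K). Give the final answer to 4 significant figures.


k = Q*L / (A*dT)
L = 0.05 m, A = 5.2e-03 m^2
k = 285 * 0.05 / (5.2e-03 * 147)
k = 18.64 W/(m*K)


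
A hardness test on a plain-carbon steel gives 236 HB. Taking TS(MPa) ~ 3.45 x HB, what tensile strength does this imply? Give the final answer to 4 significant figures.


TS (MPa) = 3.45 * HB
TS = 3.45 * 236
TS = 814.2 MPa


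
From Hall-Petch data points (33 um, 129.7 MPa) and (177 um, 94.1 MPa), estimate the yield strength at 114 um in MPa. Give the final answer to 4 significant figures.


sigma_y = sigma0 + k / sqrt(d)
1/sqrt(d1) = 1/sqrt(3.3e-05) = 174.078;  1/sqrt(d2) = 75.1646
k = (sigma1 - sigma2) / (1/sqrt(d1) - 1/sqrt(d2)) = (129.7 - 94.1) / (174.078 - 75.1646) = 0.359912 MPa*m^0.5
sigma0 = sigma1 - k/sqrt(d1) = 129.7 - 0.359912*174.078 = 67.0474 MPa
sigma_y(d3) = 67.0474 + 0.359912 / sqrt(1.14e-04) = 100.8 MPa


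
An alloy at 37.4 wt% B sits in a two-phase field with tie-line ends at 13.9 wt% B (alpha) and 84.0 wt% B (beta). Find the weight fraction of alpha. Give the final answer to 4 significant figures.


f_alpha = (C_beta - C0) / (C_beta - C_alpha)
f_alpha = (84.0 - 37.4) / (84.0 - 13.9)
f_alpha = 0.6648


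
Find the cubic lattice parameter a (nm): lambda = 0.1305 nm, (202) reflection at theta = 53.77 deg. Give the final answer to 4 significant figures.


d = lambda / (2*sin(theta))
d = 0.1305 / (2*sin(53.77 deg))
d = 0.08089 nm
a = d * sqrt(h^2+k^2+l^2) = 0.08089 * sqrt(8)
a = 0.2288 nm


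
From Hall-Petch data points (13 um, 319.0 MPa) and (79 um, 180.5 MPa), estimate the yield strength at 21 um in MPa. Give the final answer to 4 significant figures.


sigma_y = sigma0 + k / sqrt(d)
1/sqrt(d1) = 1/sqrt(1.3e-05) = 277.35;  1/sqrt(d2) = 112.509
k = (sigma1 - sigma2) / (1/sqrt(d1) - 1/sqrt(d2)) = (319.0 - 180.5) / (277.35 - 112.509) = 0.840202 MPa*m^0.5
sigma0 = sigma1 - k/sqrt(d1) = 319.0 - 0.840202*277.35 = 85.9699 MPa
sigma_y(d3) = 85.9699 + 0.840202 / sqrt(2.1e-05) = 269.3 MPa


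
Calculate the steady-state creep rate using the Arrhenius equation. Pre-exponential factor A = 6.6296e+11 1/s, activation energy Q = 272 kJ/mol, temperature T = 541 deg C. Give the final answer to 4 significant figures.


rate = A * exp(-Q / (R*T))
T = 541 + 273.15 = 814.15 K
rate = 6.6296e+11 * exp(-272e3 / (8.314 * 814.15))
rate = 2.343e-06 1/s


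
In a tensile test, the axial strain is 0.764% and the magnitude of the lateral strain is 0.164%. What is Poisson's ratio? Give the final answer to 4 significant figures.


nu = -epsilon_lat / epsilon_axial
Lateral strain is contraction (negative), so using magnitudes:
nu = 0.164 / 0.764
nu = 0.2147


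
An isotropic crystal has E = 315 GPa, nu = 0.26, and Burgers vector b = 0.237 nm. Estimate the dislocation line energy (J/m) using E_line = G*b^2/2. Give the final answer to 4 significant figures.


Step 1: G = E / (2*(1+nu))
G = 315 / (2*(1+0.26)) = 125 GPa = 1.25e+11 Pa
Step 2: E_line = G*b^2/2
b = 0.237 nm = 2.37e-10 m
E_line = 0.5 * 1.25e+11 * (2.37e-10)^2 = 3.511e-09 J/m
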